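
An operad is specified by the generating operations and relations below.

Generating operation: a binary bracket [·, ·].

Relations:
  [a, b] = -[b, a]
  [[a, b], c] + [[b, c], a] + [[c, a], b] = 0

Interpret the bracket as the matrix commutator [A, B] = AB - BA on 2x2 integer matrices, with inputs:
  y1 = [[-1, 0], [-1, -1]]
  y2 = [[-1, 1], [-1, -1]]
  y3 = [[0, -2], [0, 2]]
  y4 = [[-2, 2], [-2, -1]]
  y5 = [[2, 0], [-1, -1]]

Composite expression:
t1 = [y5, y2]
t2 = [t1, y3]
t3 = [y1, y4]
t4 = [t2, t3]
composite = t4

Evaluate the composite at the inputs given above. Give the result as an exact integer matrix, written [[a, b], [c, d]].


[[2, -8], [-36, -2]]

[y5, y2] = [[1, 3], [3, -1]]
[[y5, y2], y3] = [[6, 2], [-6, -6]]
[y1, y4] = [[2, 0], [1, -2]]
[[[y5, y2], y3], [y1, y4]] = [[2, -8], [-36, -2]]


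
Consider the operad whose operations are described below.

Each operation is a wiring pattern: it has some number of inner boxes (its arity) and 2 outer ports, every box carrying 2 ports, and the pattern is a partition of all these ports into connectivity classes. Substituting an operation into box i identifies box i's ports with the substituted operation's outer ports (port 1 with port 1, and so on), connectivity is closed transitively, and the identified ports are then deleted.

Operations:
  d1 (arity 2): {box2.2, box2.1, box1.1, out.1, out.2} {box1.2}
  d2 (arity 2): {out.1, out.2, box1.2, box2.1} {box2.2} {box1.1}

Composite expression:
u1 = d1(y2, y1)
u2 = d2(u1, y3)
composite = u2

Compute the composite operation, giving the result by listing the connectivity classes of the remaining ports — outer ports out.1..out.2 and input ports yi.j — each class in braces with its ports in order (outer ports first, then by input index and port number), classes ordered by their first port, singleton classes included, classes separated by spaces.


{out.1, out.2, y1.1, y1.2, y2.1, y3.1} {y2.2} {y3.2}

Reachability decides: close wires over d2-identified ports.
d1 over (y2, y1) gives {out.1, out.2, y1.1, y1.2, y2.1} {y2.2}, out.j being that stage's outer ports
d2 over (y2, y1, y3) gives {out.1, out.2, y1.1, y1.2, y2.1, y3.1} {y2.2} {y3.2}, out.j being that stage's outer ports


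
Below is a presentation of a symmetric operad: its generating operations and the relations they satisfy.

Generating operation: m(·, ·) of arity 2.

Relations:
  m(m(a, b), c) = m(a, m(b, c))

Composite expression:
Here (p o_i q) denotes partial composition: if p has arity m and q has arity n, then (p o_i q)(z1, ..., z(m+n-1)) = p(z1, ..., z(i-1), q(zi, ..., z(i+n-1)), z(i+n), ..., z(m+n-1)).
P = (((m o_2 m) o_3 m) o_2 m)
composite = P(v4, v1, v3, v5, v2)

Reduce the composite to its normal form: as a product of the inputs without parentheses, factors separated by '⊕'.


The m-tree's shape is irrelevant; the v-reading-order decides.
m(v1, v3) collapses to v1 ⊕ v3
m(v5, v2) collapses to v5 ⊕ v2
m(m(v1, v3), m(v5, v2)) collapses to v1 ⊕ v3 ⊕ v5 ⊕ v2
m(v4, m(m(v1, v3), m(v5, v2))) collapses to v4 ⊕ v1 ⊕ v3 ⊕ v5 ⊕ v2

v4 ⊕ v1 ⊕ v3 ⊕ v5 ⊕ v2


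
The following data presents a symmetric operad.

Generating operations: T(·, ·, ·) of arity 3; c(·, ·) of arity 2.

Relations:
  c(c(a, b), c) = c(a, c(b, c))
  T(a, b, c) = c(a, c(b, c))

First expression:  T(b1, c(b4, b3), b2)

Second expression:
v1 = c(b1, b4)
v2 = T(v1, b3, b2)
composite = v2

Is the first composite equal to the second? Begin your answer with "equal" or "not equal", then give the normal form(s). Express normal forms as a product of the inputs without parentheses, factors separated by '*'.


equal; both compose to b1 * b4 * b3 * b2

The first expression reduces to b1 * b4 * b3 * b2
The second expression reduces to b1 * b4 * b3 * b2
The normal forms match — equal.


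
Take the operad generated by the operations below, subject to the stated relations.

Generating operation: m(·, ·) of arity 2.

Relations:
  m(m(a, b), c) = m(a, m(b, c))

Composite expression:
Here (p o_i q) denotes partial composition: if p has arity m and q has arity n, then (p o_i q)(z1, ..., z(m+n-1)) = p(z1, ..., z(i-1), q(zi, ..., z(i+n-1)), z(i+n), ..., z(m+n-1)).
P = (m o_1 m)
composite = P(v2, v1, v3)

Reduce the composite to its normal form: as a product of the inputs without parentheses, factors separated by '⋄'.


Under associativity of m, the answer is the v's in reading order.
m(v2, v1) collapses to v2 ⋄ v1
m(m(v2, v1), v3) collapses to v2 ⋄ v1 ⋄ v3

v2 ⋄ v1 ⋄ v3


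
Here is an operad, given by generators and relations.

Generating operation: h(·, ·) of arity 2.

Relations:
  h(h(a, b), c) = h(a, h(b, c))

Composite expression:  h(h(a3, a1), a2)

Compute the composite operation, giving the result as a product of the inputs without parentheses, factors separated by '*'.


a3 * a1 * a2


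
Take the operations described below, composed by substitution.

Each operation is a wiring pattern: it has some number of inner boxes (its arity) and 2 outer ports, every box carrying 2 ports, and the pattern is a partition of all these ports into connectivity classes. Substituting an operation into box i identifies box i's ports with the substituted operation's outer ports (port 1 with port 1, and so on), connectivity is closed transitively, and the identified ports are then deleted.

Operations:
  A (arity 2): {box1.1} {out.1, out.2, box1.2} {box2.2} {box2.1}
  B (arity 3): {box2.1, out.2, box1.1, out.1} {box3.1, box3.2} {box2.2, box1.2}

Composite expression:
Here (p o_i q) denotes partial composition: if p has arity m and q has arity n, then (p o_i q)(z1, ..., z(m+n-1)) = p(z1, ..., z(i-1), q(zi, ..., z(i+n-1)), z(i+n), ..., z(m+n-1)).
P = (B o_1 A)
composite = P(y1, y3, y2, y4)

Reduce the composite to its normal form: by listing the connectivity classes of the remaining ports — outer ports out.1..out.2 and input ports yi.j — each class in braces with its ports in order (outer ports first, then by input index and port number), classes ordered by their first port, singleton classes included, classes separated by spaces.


{out.1, out.2, y1.2, y2.1, y2.2} {y1.1} {y3.1} {y3.2} {y4.1, y4.2}

Reachability decides: close wires over B-identified ports.
after A, the pattern on (y1, y3) reads {out.1, out.2, y1.2} {y1.1} {y3.1} {y3.2} (out.j = its outer ports)
after B, the pattern on (y1, y3, y2, y4) reads {out.1, out.2, y1.2, y2.1, y2.2} {y1.1} {y3.1} {y3.2} {y4.1, y4.2} (out.j = its outer ports)


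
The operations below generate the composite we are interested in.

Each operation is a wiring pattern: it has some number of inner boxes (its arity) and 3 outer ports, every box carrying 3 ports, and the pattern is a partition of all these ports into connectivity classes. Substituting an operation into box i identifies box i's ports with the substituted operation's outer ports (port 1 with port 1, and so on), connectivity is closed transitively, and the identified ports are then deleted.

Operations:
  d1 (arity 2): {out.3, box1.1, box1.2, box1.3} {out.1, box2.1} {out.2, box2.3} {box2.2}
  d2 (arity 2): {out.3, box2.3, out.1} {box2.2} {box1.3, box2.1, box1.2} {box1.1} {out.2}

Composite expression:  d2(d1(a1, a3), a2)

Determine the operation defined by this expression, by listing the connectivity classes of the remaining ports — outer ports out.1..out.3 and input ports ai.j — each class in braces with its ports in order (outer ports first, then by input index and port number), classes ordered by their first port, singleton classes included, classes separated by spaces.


{out.1, out.3, a2.3} {out.2} {a1.1, a1.2, a1.3, a2.1, a3.3} {a2.2} {a3.1} {a3.2}

Treat the ports identified at d2 as solder joints: merge, then drop.
after d1, the pattern on (a1, a3) reads {out.1, a3.1} {out.2, a3.3} {out.3, a1.1, a1.2, a1.3} {a3.2} (out.j = its outer ports)
after d2, the pattern on (a1, a3, a2) reads {out.1, out.3, a2.3} {out.2} {a1.1, a1.2, a1.3, a2.1, a3.3} {a2.2} {a3.1} {a3.2} (out.j = its outer ports)


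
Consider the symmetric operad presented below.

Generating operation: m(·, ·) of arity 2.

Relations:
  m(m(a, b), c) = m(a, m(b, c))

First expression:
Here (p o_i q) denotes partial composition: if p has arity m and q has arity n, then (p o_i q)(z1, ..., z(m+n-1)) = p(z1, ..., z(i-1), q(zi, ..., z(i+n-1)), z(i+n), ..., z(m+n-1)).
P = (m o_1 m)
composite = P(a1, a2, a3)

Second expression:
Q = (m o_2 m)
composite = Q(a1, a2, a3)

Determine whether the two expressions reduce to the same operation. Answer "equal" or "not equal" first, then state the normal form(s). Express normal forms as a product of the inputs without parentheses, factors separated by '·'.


equal; both compose to a1 · a2 · a3

The first composite normalizes to a1 · a2 · a3
The second composite normalizes to a1 · a2 · a3
The forms coincide; equal.


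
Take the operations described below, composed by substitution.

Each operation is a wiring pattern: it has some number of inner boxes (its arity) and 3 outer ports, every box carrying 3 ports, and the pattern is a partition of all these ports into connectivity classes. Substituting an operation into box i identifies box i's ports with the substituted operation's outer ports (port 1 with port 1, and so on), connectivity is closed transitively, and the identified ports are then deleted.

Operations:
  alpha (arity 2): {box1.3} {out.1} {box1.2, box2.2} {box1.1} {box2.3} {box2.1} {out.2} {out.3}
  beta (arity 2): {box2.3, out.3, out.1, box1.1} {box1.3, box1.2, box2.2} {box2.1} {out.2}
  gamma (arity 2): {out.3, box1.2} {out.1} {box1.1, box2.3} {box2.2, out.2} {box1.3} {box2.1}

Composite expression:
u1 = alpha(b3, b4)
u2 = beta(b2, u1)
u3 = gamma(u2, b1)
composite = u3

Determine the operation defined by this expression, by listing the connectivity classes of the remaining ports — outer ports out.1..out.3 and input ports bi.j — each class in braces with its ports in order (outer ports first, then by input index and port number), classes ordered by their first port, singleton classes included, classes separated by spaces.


{out.1} {out.2, b1.2} {out.3} {b1.1} {b1.3, b2.1} {b2.2, b2.3} {b3.1} {b3.2, b4.2} {b3.3} {b4.1} {b4.3}

Substituting into gamma glues patterns; closure does the rest.
after alpha, the pattern on (b3, b4) reads {out.1} {out.2} {out.3} {b3.1} {b3.2, b4.2} {b3.3} {b4.1} {b4.3} (out.j = its outer ports)
after beta, the pattern on (b2, b3, b4) reads {out.1, out.3, b2.1} {out.2} {b2.2, b2.3} {b3.1} {b3.2, b4.2} {b3.3} {b4.1} {b4.3} (out.j = its outer ports)
after gamma, the pattern on (b2, b3, b4, b1) reads {out.1} {out.2, b1.2} {out.3} {b1.1} {b1.3, b2.1} {b2.2, b2.3} {b3.1} {b3.2, b4.2} {b3.3} {b4.1} {b4.3} (out.j = its outer ports)


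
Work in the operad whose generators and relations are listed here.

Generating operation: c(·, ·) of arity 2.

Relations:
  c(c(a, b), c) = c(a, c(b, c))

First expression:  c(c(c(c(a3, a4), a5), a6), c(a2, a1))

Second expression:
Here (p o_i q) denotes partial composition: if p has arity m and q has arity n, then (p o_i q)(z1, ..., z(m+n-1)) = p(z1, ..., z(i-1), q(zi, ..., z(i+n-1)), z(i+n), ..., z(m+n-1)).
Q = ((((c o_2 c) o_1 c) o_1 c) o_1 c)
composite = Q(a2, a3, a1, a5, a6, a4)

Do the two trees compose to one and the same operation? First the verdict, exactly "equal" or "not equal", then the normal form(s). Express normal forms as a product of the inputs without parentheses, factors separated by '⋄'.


The first expression reduces to a3 ⋄ a4 ⋄ a5 ⋄ a6 ⋄ a2 ⋄ a1
The second expression reduces to a2 ⋄ a3 ⋄ a1 ⋄ a5 ⋄ a6 ⋄ a4
No match — not equal.

not equal; first: a3 ⋄ a4 ⋄ a5 ⋄ a6 ⋄ a2 ⋄ a1; second: a2 ⋄ a3 ⋄ a1 ⋄ a5 ⋄ a6 ⋄ a4


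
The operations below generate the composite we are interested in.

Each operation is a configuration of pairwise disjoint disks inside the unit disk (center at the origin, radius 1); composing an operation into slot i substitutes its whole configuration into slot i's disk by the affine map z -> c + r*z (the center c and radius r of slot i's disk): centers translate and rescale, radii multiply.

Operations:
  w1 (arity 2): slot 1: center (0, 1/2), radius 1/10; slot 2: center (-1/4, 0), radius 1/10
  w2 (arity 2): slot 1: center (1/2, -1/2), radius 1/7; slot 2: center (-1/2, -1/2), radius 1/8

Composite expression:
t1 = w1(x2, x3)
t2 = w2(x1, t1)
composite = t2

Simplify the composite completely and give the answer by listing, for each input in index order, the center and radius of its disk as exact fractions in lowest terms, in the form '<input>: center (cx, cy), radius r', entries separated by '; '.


Each x-disk chains the slot maps above it in w2; radii multiply.
tracing x1 down its 1-map path: center (1/2, -1/2), radius 1/7
tracing x2 down its 2-map path: center (-1/2, -7/16), radius 1/80
tracing x3 down its 2-map path: center (-17/32, -1/2), radius 1/80

x1: center (1/2, -1/2), radius 1/7; x2: center (-1/2, -7/16), radius 1/80; x3: center (-17/32, -1/2), radius 1/80


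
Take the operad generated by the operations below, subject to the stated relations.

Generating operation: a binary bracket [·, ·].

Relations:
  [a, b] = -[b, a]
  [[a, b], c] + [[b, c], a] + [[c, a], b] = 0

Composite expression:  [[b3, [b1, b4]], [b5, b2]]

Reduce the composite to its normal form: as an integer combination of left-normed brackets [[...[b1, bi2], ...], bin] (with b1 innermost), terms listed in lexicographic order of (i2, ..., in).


Skip Jacobi rewriting: expand, keep b1-initial words, read off terms.
Composite bracket: [[b3, [b1, b4]], [b5, b2]]
Under [a, b] = ab - ba we get 16 signed associative words (2^4 = 16).
Coefficients come from the b1-initial words:
  b1b4b3b2b5 appears with sign +1, giving the term +[[[[b1, b4], b3], b2], b5]
  b1b4b3b5b2 appears with sign -1, giving the term -[[[[b1, b4], b3], b5], b2]

[[[[b1, b4], b3], b2], b5] - [[[[b1, b4], b3], b5], b2]


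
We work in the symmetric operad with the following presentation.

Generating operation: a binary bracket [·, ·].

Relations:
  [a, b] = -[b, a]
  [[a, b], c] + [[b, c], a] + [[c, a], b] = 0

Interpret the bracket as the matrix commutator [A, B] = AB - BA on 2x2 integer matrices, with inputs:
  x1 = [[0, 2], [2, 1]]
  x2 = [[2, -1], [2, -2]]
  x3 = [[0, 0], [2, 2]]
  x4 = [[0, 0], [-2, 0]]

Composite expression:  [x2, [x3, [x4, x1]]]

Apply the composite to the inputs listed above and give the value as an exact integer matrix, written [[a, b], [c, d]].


[[-20, 0], [-80, 20]]

[x4, x1] = [[4, 0], [2, -4]]
[x3, [x4, x1]] = [[0, 0], [20, 0]]
[x2, [x3, [x4, x1]]] = [[-20, 0], [-80, 20]]


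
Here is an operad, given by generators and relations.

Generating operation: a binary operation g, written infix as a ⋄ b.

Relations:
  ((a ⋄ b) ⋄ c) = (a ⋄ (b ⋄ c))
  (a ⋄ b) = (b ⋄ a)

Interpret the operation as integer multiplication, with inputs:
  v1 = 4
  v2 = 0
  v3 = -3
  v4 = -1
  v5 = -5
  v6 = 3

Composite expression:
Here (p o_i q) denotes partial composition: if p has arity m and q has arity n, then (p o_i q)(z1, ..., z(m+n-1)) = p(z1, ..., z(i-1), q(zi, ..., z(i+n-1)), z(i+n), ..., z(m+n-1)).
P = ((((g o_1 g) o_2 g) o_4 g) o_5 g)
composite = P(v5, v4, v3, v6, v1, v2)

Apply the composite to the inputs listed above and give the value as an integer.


0


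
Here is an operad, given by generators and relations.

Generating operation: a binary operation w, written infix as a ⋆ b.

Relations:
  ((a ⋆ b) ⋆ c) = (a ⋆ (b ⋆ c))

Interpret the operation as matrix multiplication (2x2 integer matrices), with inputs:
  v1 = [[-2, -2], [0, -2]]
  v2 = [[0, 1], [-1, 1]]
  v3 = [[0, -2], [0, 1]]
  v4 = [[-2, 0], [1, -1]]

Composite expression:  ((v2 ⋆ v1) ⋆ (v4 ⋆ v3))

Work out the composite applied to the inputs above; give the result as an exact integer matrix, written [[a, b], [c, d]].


(v2 ⋆ v1) = [[0, -2], [2, 0]]
(v4 ⋆ v3) = [[0, 4], [0, -3]]
((v2 ⋆ v1) ⋆ (v4 ⋆ v3)) = [[0, 6], [0, 8]]

[[0, 6], [0, 8]]


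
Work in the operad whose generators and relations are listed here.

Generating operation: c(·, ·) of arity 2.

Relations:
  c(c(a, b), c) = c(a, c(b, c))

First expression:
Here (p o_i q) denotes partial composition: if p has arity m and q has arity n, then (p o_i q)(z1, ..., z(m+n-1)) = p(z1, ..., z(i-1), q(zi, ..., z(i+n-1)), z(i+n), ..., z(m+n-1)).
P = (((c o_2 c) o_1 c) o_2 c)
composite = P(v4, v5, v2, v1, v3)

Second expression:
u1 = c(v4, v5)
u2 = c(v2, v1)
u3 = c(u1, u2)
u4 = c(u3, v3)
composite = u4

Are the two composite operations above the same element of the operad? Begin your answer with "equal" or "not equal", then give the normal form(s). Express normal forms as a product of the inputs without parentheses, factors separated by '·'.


The first expression reduces to v4 · v5 · v2 · v1 · v3
The second expression reduces to v4 · v5 · v2 · v1 · v3
The normal forms match — equal.

equal — both sides give v4 · v5 · v2 · v1 · v3


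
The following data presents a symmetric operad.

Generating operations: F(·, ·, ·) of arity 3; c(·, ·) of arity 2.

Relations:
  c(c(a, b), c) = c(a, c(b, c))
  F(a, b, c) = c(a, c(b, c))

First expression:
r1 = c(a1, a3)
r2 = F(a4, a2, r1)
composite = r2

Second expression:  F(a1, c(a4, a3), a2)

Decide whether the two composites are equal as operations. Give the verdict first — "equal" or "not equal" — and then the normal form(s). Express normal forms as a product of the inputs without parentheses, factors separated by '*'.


The first composite normalizes to a4 * a2 * a1 * a3
The second composite normalizes to a1 * a4 * a3 * a2
No match — not equal.

not equal — first a4 * a2 * a1 * a3, second a1 * a4 * a3 * a2


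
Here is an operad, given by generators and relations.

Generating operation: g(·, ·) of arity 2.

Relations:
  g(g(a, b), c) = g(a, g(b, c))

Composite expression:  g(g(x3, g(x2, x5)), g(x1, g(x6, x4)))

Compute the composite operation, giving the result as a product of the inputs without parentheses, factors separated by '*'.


All parenthesizations of g agree; list the x-inputs left to right.
g(x2, x5) reduces to x2 * x5
g(x3, g(x2, x5)) reduces to x3 * x2 * x5
g(x6, x4) reduces to x6 * x4
g(x1, g(x6, x4)) reduces to x1 * x6 * x4
g(g(x3, g(x2, x5)), g(x1, g(x6, x4))) reduces to x3 * x2 * x5 * x1 * x6 * x4

x3 * x2 * x5 * x1 * x6 * x4


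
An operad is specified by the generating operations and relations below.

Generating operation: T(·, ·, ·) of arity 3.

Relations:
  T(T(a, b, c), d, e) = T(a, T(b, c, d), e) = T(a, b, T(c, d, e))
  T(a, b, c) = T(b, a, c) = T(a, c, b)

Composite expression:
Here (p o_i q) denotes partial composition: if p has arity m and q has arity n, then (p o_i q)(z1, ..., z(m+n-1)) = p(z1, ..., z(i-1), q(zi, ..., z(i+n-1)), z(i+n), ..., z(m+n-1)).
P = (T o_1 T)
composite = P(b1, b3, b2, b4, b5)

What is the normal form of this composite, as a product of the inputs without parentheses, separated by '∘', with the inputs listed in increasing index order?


b1 ∘ b2 ∘ b3 ∘ b4 ∘ b5

Reordering under T is free, so list the b-inputs canonically.
T(b1, b3, b2) collapses to b1 ∘ b3 ∘ b2
T(T(b1, b3, b2), b4, b5) collapses to b1 ∘ b3 ∘ b2 ∘ b4 ∘ b5
sorting the factors by input index: b1 ∘ b2 ∘ b3 ∘ b4 ∘ b5


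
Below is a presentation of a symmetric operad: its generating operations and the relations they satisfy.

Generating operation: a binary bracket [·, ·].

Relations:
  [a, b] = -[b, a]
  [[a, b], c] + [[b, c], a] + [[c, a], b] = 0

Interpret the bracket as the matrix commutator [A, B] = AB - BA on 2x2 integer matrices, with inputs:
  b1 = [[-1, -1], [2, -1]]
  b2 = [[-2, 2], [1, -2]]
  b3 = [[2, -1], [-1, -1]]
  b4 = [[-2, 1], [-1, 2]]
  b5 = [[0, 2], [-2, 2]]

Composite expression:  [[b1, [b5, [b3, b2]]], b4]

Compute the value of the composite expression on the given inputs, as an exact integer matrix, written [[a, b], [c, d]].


[[-36, 132], [-12, 36]]

[b3, b2] = [[1, 6], [-3, -1]]
[b5, [b3, b2]] = [[6, -16], [-10, -6]]
[b1, [b5, [b3, b2]]] = [[42, 12], [24, -42]]
[[b1, [b5, [b3, b2]]], b4] = [[-36, 132], [-12, 36]]


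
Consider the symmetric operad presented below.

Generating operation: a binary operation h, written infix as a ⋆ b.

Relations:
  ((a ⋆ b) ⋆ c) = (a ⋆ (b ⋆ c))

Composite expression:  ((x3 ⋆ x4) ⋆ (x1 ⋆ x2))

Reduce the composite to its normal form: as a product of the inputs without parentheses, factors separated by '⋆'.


Associativity of h dissolves the nesting; only the x-input order survives.
(x3 ⋆ x4) unparenthesizes to x3 ⋆ x4
(x1 ⋆ x2) unparenthesizes to x1 ⋆ x2
((x3 ⋆ x4) ⋆ (x1 ⋆ x2)) unparenthesizes to x3 ⋆ x4 ⋆ x1 ⋆ x2

x3 ⋆ x4 ⋆ x1 ⋆ x2


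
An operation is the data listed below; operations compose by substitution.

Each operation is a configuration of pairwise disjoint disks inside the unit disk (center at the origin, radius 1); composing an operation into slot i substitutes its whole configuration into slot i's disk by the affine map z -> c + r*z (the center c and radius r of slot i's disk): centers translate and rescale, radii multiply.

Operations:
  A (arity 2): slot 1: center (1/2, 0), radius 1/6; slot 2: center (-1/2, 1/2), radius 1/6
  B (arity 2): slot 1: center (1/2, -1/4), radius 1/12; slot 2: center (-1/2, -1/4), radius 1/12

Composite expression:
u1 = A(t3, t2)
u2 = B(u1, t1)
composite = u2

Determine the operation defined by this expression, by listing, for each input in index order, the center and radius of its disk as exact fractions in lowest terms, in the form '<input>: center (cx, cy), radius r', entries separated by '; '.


t1: center (-1/2, -1/4), radius 1/12; t2: center (11/24, -5/24), radius 1/72; t3: center (13/24, -1/4), radius 1/72


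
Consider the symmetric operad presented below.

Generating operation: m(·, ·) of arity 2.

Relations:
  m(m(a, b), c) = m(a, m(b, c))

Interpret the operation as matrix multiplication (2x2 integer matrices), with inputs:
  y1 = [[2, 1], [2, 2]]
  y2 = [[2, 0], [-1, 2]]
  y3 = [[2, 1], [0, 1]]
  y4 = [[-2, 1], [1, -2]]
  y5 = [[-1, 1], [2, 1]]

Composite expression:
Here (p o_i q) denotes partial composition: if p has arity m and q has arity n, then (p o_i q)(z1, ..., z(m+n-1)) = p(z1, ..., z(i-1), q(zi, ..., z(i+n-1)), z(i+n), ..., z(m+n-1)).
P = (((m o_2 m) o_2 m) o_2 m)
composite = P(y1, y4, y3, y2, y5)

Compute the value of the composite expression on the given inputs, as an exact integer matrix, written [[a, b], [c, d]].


[[-3, -15], [-12, -12]]

m(y4, y3) = [[-4, -1], [2, -1]]
m(m(y4, y3), y2) = [[-7, -2], [5, -2]]
m(m(m(y4, y3), y2), y5) = [[3, -9], [-9, 3]]
m(y1, m(m(m(y4, y3), y2), y5)) = [[-3, -15], [-12, -12]]


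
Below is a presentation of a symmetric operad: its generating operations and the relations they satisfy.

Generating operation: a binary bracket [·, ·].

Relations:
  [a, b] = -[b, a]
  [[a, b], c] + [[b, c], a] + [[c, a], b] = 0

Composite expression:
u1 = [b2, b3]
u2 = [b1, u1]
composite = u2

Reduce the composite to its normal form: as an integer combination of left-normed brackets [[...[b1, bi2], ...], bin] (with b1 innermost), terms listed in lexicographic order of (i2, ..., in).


[[b1, b2], b3] - [[b1, b3], b2]

A multilinear Lie element is pinned by b1-initial words (b1 innermost).
Composite bracket: [b1, [b2, b3]]
The bracket unfolds into 4 signed words via [a, b] = ab - ba (2^2 = 4).
Collect the words opening with b1:
  the word b1b2b3 carries sign +1 and contributes +[[b1, b2], b3]
  the word b1b3b2 carries sign -1 and contributes -[[b1, b3], b2]


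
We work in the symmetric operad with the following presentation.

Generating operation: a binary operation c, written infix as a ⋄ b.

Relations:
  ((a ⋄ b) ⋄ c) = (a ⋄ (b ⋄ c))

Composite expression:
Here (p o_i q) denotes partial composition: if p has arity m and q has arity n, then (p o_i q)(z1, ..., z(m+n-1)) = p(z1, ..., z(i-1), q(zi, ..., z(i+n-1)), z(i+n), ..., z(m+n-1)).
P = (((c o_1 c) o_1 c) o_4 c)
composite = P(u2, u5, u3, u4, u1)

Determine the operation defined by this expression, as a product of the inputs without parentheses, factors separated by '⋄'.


u2 ⋄ u5 ⋄ u3 ⋄ u4 ⋄ u1


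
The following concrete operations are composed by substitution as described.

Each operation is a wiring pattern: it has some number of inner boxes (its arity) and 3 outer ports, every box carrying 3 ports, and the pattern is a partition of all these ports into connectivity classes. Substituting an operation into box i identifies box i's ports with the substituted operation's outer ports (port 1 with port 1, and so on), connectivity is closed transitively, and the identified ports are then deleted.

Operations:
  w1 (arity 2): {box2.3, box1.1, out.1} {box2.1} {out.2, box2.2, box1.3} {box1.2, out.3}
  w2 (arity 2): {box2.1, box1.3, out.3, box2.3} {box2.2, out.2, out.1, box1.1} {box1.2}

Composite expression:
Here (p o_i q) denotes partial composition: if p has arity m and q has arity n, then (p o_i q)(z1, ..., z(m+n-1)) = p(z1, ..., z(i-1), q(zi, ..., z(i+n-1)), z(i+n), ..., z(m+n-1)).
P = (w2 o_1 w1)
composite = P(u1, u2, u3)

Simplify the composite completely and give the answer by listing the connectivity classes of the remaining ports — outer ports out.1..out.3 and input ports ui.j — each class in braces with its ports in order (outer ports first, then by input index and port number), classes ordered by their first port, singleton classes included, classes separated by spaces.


{out.1, out.2, u1.1, u2.3, u3.2} {out.3, u1.2, u3.1, u3.3} {u1.3, u2.2} {u2.1}

Reachability decides: close wires over w2-identified ports.
w1 over (u1, u2) gives {out.1, u1.1, u2.3} {out.2, u1.3, u2.2} {out.3, u1.2} {u2.1}, out.j being that stage's outer ports
w2 over (u1, u2, u3) gives {out.1, out.2, u1.1, u2.3, u3.2} {out.3, u1.2, u3.1, u3.3} {u1.3, u2.2} {u2.1}, out.j being that stage's outer ports


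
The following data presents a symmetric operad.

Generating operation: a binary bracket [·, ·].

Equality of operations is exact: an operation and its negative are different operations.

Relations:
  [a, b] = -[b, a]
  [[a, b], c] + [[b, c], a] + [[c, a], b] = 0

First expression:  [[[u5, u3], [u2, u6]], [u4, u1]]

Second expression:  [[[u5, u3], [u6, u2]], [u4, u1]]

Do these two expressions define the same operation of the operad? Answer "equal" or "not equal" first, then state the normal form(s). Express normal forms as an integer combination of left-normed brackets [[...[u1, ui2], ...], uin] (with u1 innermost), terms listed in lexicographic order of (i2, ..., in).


not equal; first: [[[[[u1, u4], u2], u6], u3], u5] - [[[[[u1, u4], u2], u6], u5], u3] - [[[[[u1, u4], u3], u5], u2], u6] + [[[[[u1, u4], u3], u5], u6], u2] + [[[[[u1, u4], u5], u3], u2], u6] - [[[[[u1, u4], u5], u3], u6], u2] - [[[[[u1, u4], u6], u2], u3], u5] + [[[[[u1, u4], u6], u2], u5], u3]; second: -[[[[[u1, u4], u2], u6], u3], u5] + [[[[[u1, u4], u2], u6], u5], u3] + [[[[[u1, u4], u3], u5], u2], u6] - [[[[[u1, u4], u3], u5], u6], u2] - [[[[[u1, u4], u5], u3], u2], u6] + [[[[[u1, u4], u5], u3], u6], u2] + [[[[[u1, u4], u6], u2], u3], u5] - [[[[[u1, u4], u6], u2], u5], u3]


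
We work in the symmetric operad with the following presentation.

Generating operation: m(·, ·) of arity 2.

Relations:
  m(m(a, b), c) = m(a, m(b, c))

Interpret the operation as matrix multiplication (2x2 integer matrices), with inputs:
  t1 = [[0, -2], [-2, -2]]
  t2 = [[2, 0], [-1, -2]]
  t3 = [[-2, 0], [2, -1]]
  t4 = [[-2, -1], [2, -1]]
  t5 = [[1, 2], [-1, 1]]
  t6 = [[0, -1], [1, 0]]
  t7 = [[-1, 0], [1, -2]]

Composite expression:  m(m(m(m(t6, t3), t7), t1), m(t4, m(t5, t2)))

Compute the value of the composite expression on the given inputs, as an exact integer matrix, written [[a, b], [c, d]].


[[6, 52], [-12, 24]]

m(t6, t3) = [[-2, 1], [-2, 0]]
m(m(t6, t3), t7) = [[3, -2], [2, 0]]
m(m(m(t6, t3), t7), t1) = [[4, -2], [0, -4]]
m(t5, t2) = [[0, -4], [-3, -2]]
m(t4, m(t5, t2)) = [[3, 10], [3, -6]]
m(m(m(m(t6, t3), t7), t1), m(t4, m(t5, t2))) = [[6, 52], [-12, 24]]


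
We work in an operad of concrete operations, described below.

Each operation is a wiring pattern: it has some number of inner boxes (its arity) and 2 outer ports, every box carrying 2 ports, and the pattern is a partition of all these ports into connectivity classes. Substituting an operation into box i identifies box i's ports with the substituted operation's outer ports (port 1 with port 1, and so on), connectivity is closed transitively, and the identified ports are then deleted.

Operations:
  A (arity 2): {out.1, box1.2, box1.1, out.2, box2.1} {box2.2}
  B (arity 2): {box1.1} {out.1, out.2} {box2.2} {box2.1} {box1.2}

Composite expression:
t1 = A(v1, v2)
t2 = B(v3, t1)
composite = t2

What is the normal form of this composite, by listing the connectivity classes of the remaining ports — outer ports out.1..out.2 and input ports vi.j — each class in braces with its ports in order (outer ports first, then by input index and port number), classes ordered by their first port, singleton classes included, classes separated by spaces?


{out.1, out.2} {v1.1, v1.2, v2.1} {v2.2} {v3.1} {v3.2}

Treat the ports identified at B as solder joints: merge, then drop.
through A, on inputs (v1, v2): {out.1, out.2, v1.1, v1.2, v2.1} {v2.2} (out.j = stage outer ports)
through B, on inputs (v3, v1, v2): {out.1, out.2} {v1.1, v1.2, v2.1} {v2.2} {v3.1} {v3.2} (out.j = stage outer ports)


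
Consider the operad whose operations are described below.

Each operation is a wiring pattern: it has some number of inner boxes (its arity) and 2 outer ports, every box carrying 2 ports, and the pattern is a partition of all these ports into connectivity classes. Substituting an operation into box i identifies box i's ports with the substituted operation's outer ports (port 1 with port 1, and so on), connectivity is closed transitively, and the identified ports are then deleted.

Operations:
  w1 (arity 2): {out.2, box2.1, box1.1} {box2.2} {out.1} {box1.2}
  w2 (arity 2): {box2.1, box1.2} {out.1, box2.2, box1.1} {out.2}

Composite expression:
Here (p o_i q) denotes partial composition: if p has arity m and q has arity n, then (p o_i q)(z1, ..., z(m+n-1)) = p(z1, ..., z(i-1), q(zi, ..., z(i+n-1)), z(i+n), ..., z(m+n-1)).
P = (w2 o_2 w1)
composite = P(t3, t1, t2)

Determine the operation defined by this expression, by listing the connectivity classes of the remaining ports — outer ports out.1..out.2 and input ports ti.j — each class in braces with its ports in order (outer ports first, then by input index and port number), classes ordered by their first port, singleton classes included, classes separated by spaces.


{out.1, t1.1, t2.1, t3.1} {out.2} {t1.2} {t2.2} {t3.2}

Reachability decides: close wires over w2-identified ports.
stage w1: inputs (t1, t2), connectivity {out.1} {out.2, t1.1, t2.1} {t1.2} {t2.2}, out.j its boundary
stage w2: inputs (t3, t1, t2), connectivity {out.1, t1.1, t2.1, t3.1} {out.2} {t1.2} {t2.2} {t3.2}, out.j its boundary


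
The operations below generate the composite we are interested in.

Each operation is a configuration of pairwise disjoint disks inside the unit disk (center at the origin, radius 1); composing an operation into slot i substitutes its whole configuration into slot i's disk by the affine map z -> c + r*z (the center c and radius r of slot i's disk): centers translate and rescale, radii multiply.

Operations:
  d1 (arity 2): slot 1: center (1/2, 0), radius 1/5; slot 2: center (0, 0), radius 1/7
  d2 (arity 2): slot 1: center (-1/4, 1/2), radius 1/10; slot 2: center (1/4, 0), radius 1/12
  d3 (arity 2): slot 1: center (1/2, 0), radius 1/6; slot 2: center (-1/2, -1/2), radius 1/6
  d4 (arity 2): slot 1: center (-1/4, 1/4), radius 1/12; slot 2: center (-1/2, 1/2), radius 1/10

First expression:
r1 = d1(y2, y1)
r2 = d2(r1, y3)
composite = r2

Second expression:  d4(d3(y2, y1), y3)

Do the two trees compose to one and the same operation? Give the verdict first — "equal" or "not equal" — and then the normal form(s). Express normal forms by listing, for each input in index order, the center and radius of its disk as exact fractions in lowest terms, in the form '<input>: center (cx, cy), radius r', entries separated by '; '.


not equal — first y1: center (-1/4, 1/2), radius 1/70; y2: center (-1/5, 1/2), radius 1/50; y3: center (1/4, 0), radius 1/12, second y1: center (-7/24, 5/24), radius 1/72; y2: center (-5/24, 1/4), radius 1/72; y3: center (-1/2, 1/2), radius 1/10

In normal form, the first expression is y1: center (-1/4, 1/2), radius 1/70; y2: center (-1/5, 1/2), radius 1/50; y3: center (1/4, 0), radius 1/12
In normal form, the second expression is y1: center (-7/24, 5/24), radius 1/72; y2: center (-5/24, 1/4), radius 1/72; y3: center (-1/2, 1/2), radius 1/10
No match — not equal.


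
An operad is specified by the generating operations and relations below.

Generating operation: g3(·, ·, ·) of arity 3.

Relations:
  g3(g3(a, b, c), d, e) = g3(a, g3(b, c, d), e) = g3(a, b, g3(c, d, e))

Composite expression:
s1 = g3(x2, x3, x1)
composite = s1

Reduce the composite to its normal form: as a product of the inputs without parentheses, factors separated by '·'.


x2 · x3 · x1


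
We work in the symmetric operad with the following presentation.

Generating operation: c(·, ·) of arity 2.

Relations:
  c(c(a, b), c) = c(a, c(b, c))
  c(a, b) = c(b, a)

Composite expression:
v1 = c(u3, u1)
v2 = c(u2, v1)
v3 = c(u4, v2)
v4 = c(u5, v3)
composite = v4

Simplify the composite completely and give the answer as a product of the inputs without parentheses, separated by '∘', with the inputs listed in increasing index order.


With c associative and commutative, the u-input set is all that matters.
c(u3, u1) collapses to u3 ∘ u1
c(u2, c(u3, u1)) collapses to u2 ∘ u3 ∘ u1
c(u4, c(u2, c(u3, u1))) collapses to u4 ∘ u2 ∘ u3 ∘ u1
c(u5, c(u4, c(u2, c(u3, u1)))) collapses to u5 ∘ u4 ∘ u2 ∘ u3 ∘ u1
reordering the factors by index: u1 ∘ u2 ∘ u3 ∘ u4 ∘ u5

u1 ∘ u2 ∘ u3 ∘ u4 ∘ u5


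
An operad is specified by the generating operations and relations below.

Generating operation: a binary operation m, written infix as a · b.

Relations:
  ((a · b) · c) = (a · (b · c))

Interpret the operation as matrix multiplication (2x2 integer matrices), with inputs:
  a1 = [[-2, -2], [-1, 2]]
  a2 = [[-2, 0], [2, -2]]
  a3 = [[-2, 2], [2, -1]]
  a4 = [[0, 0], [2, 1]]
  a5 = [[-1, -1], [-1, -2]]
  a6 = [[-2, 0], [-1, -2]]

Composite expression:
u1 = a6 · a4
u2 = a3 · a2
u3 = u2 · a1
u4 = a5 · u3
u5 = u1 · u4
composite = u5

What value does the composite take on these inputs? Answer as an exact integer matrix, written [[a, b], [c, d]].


[[0, 0], [8, -16]]


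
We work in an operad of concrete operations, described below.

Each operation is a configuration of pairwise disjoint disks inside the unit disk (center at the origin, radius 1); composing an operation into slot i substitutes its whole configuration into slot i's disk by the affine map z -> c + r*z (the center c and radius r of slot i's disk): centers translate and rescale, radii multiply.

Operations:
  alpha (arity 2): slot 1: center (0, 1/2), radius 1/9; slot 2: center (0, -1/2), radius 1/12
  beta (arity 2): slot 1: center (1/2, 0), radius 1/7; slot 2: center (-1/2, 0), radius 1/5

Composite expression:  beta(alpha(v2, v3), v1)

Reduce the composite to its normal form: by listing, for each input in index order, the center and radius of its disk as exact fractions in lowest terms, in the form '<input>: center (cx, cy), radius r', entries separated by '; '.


v1: center (-1/2, 0), radius 1/5; v2: center (1/2, 1/14), radius 1/63; v3: center (1/2, -1/14), radius 1/84

Only the slot chain above each v matters under beta; compose those maps.
v2 passes through 2 substitutions, ending at center (1/2, 1/14), radius 1/63
v3 passes through 2 substitutions, ending at center (1/2, -1/14), radius 1/84
v1 passes through 1 substitution, ending at center (-1/2, 0), radius 1/5


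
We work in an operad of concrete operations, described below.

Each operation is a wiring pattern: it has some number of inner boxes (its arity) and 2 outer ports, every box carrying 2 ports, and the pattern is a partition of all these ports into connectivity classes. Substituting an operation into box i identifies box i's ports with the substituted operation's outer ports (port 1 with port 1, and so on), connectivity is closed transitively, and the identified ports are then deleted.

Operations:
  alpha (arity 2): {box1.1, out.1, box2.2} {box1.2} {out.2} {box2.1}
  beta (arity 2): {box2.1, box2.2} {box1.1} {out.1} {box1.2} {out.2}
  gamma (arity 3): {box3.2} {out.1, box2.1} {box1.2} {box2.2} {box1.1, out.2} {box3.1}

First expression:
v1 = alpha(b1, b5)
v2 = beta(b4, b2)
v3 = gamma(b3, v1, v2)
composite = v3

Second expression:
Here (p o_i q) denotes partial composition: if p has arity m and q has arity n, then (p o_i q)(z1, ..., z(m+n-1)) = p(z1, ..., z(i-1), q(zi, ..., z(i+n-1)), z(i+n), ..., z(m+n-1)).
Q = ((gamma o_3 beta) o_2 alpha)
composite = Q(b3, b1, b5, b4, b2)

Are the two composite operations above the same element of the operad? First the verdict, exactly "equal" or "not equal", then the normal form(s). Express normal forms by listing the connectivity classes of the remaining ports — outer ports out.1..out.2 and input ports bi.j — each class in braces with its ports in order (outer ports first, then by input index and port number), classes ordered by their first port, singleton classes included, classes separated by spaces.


equal: each reduces to {out.1, b1.1, b5.2} {out.2, b3.1} {b1.2} {b2.1, b2.2} {b3.2} {b4.1} {b4.2} {b5.1}

Reducing the first expression gives {out.1, b1.1, b5.2} {out.2, b3.1} {b1.2} {b2.1, b2.2} {b3.2} {b4.1} {b4.2} {b5.1}
Reducing the second expression gives {out.1, b1.1, b5.2} {out.2, b3.1} {b1.2} {b2.1, b2.2} {b3.2} {b4.1} {b4.2} {b5.1}
Identical normal forms: equal.


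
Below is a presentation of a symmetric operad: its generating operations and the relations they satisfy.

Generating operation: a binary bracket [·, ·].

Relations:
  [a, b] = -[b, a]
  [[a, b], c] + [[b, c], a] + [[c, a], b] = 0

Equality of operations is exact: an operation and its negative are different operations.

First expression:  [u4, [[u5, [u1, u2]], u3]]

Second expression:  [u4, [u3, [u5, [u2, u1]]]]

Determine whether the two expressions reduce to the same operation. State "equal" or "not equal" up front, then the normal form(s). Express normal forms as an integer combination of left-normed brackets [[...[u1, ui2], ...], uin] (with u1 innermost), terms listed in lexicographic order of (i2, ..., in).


equal; both compose to [[[[u1, u2], u5], u3], u4]

The first expression, normalized: [[[[u1, u2], u5], u3], u4]
The second expression, normalized: [[[[u1, u2], u5], u3], u4]
The forms coincide; equal.


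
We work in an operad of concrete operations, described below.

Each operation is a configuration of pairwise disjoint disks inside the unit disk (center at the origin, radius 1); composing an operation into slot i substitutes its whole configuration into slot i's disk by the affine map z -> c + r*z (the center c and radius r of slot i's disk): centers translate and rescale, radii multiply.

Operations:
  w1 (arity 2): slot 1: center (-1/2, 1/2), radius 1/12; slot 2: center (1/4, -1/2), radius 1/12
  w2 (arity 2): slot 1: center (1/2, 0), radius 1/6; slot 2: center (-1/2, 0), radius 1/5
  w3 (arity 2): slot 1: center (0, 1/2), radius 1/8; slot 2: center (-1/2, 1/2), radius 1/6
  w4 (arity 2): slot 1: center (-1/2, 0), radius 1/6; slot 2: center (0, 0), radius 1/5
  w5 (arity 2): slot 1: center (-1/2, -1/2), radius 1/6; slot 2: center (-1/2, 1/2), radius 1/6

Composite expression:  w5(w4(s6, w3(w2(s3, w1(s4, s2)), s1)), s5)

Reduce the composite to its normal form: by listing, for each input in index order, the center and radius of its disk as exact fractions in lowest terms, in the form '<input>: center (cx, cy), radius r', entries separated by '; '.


Below w5, radii multiply path by path; the s-disk centers shift.
input s6: composing its 2 substitution steps yields center (-7/12, -1/2), radius 1/36
input s3: composing its 4 substitution steps yields center (-239/480, -29/60), radius 1/1440
input s4: composing its 5 substitution steps yields center (-201/400, -1159/2400), radius 1/14400
input s2: composing its 5 substitution steps yields center (-803/1600, -387/800), radius 1/14400
input s1: composing its 3 substitution steps yields center (-31/60, -29/60), radius 1/180
input s5: composing its 1 substitution step yields center (-1/2, 1/2), radius 1/6

s1: center (-31/60, -29/60), radius 1/180; s2: center (-803/1600, -387/800), radius 1/14400; s3: center (-239/480, -29/60), radius 1/1440; s4: center (-201/400, -1159/2400), radius 1/14400; s5: center (-1/2, 1/2), radius 1/6; s6: center (-7/12, -1/2), radius 1/36
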